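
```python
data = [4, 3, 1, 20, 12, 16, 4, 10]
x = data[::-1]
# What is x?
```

data has length 8. The slice data[::-1] selects indices [7, 6, 5, 4, 3, 2, 1, 0] (7->10, 6->4, 5->16, 4->12, 3->20, 2->1, 1->3, 0->4), giving [10, 4, 16, 12, 20, 1, 3, 4].

[10, 4, 16, 12, 20, 1, 3, 4]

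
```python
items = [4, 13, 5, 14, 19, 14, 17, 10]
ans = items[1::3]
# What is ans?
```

items has length 8. The slice items[1::3] selects indices [1, 4, 7] (1->13, 4->19, 7->10), giving [13, 19, 10].

[13, 19, 10]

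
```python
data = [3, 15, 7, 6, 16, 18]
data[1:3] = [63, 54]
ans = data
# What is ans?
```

data starts as [3, 15, 7, 6, 16, 18] (length 6). The slice data[1:3] covers indices [1, 2] with values [15, 7]. Replacing that slice with [63, 54] (same length) produces [3, 63, 54, 6, 16, 18].

[3, 63, 54, 6, 16, 18]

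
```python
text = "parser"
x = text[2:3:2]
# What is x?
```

text has length 6. The slice text[2:3:2] selects indices [2] (2->'r'), giving 'r'.

'r'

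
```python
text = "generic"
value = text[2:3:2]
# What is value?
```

text has length 7. The slice text[2:3:2] selects indices [2] (2->'n'), giving 'n'.

'n'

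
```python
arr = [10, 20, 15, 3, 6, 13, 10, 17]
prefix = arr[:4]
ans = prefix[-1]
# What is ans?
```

arr has length 8. The slice arr[:4] selects indices [0, 1, 2, 3] (0->10, 1->20, 2->15, 3->3), giving [10, 20, 15, 3]. So prefix = [10, 20, 15, 3]. Then prefix[-1] = 3.

3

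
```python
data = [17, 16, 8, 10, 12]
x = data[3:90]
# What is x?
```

data has length 5. The slice data[3:90] selects indices [3, 4] (3->10, 4->12), giving [10, 12].

[10, 12]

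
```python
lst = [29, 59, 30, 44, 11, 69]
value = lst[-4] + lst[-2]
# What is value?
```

lst has length 6. Negative index -4 maps to positive index 6 + (-4) = 2. lst[2] = 30.
lst has length 6. Negative index -2 maps to positive index 6 + (-2) = 4. lst[4] = 11.
Sum: 30 + 11 = 41.

41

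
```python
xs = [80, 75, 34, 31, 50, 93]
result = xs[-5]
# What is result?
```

xs has length 6. Negative index -5 maps to positive index 6 + (-5) = 1. xs[1] = 75.

75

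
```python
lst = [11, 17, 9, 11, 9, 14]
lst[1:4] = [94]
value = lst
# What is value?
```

lst starts as [11, 17, 9, 11, 9, 14] (length 6). The slice lst[1:4] covers indices [1, 2, 3] with values [17, 9, 11]. Replacing that slice with [94] (different length) produces [11, 94, 9, 14].

[11, 94, 9, 14]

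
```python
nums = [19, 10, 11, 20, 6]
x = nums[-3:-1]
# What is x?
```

nums has length 5. The slice nums[-3:-1] selects indices [2, 3] (2->11, 3->20), giving [11, 20].

[11, 20]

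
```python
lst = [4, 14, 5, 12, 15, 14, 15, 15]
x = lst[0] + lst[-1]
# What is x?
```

lst has length 8. lst[0] = 4.
lst has length 8. Negative index -1 maps to positive index 8 + (-1) = 7. lst[7] = 15.
Sum: 4 + 15 = 19.

19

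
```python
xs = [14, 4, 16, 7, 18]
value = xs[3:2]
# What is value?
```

xs has length 5. The slice xs[3:2] resolves to an empty index range, so the result is [].

[]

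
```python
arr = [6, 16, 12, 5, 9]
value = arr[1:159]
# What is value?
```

arr has length 5. The slice arr[1:159] selects indices [1, 2, 3, 4] (1->16, 2->12, 3->5, 4->9), giving [16, 12, 5, 9].

[16, 12, 5, 9]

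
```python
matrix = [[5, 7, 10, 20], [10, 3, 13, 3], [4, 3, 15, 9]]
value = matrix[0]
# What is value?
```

matrix has 3 rows. Row 0 is [5, 7, 10, 20].

[5, 7, 10, 20]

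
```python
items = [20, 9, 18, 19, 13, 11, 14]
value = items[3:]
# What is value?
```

items has length 7. The slice items[3:] selects indices [3, 4, 5, 6] (3->19, 4->13, 5->11, 6->14), giving [19, 13, 11, 14].

[19, 13, 11, 14]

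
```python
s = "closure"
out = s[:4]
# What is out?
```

s has length 7. The slice s[:4] selects indices [0, 1, 2, 3] (0->'c', 1->'l', 2->'o', 3->'s'), giving 'clos'.

'clos'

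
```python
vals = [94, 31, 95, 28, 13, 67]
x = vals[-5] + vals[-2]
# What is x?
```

vals has length 6. Negative index -5 maps to positive index 6 + (-5) = 1. vals[1] = 31.
vals has length 6. Negative index -2 maps to positive index 6 + (-2) = 4. vals[4] = 13.
Sum: 31 + 13 = 44.

44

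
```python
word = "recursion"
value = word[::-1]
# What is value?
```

word has length 9. The slice word[::-1] selects indices [8, 7, 6, 5, 4, 3, 2, 1, 0] (8->'n', 7->'o', 6->'i', 5->'s', 4->'r', 3->'u', 2->'c', 1->'e', 0->'r'), giving 'noisrucer'.

'noisrucer'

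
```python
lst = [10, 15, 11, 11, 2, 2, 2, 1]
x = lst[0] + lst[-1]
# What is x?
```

lst has length 8. lst[0] = 10.
lst has length 8. Negative index -1 maps to positive index 8 + (-1) = 7. lst[7] = 1.
Sum: 10 + 1 = 11.

11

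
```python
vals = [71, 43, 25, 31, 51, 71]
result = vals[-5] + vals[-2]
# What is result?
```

vals has length 6. Negative index -5 maps to positive index 6 + (-5) = 1. vals[1] = 43.
vals has length 6. Negative index -2 maps to positive index 6 + (-2) = 4. vals[4] = 51.
Sum: 43 + 51 = 94.

94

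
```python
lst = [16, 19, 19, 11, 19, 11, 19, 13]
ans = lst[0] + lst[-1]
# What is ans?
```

lst has length 8. lst[0] = 16.
lst has length 8. Negative index -1 maps to positive index 8 + (-1) = 7. lst[7] = 13.
Sum: 16 + 13 = 29.

29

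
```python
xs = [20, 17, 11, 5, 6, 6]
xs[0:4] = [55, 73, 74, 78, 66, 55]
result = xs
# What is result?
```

xs starts as [20, 17, 11, 5, 6, 6] (length 6). The slice xs[0:4] covers indices [0, 1, 2, 3] with values [20, 17, 11, 5]. Replacing that slice with [55, 73, 74, 78, 66, 55] (different length) produces [55, 73, 74, 78, 66, 55, 6, 6].

[55, 73, 74, 78, 66, 55, 6, 6]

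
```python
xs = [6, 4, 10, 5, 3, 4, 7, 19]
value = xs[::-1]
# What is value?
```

xs has length 8. The slice xs[::-1] selects indices [7, 6, 5, 4, 3, 2, 1, 0] (7->19, 6->7, 5->4, 4->3, 3->5, 2->10, 1->4, 0->6), giving [19, 7, 4, 3, 5, 10, 4, 6].

[19, 7, 4, 3, 5, 10, 4, 6]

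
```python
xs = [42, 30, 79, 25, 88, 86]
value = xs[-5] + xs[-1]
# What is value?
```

xs has length 6. Negative index -5 maps to positive index 6 + (-5) = 1. xs[1] = 30.
xs has length 6. Negative index -1 maps to positive index 6 + (-1) = 5. xs[5] = 86.
Sum: 30 + 86 = 116.

116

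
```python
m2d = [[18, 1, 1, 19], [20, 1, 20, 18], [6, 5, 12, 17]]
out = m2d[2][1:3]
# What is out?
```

m2d[2] = [6, 5, 12, 17]. m2d[2] has length 4. The slice m2d[2][1:3] selects indices [1, 2] (1->5, 2->12), giving [5, 12].

[5, 12]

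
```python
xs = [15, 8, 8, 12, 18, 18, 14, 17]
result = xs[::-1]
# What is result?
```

xs has length 8. The slice xs[::-1] selects indices [7, 6, 5, 4, 3, 2, 1, 0] (7->17, 6->14, 5->18, 4->18, 3->12, 2->8, 1->8, 0->15), giving [17, 14, 18, 18, 12, 8, 8, 15].

[17, 14, 18, 18, 12, 8, 8, 15]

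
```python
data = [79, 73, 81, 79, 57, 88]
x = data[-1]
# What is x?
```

data has length 6. Negative index -1 maps to positive index 6 + (-1) = 5. data[5] = 88.

88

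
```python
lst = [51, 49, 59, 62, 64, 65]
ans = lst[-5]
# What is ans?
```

lst has length 6. Negative index -5 maps to positive index 6 + (-5) = 1. lst[1] = 49.

49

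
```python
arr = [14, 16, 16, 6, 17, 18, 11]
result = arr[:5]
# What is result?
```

arr has length 7. The slice arr[:5] selects indices [0, 1, 2, 3, 4] (0->14, 1->16, 2->16, 3->6, 4->17), giving [14, 16, 16, 6, 17].

[14, 16, 16, 6, 17]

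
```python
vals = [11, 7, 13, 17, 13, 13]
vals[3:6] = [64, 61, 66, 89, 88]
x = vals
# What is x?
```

vals starts as [11, 7, 13, 17, 13, 13] (length 6). The slice vals[3:6] covers indices [3, 4, 5] with values [17, 13, 13]. Replacing that slice with [64, 61, 66, 89, 88] (different length) produces [11, 7, 13, 64, 61, 66, 89, 88].

[11, 7, 13, 64, 61, 66, 89, 88]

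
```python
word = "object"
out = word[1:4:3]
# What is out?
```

word has length 6. The slice word[1:4:3] selects indices [1] (1->'b'), giving 'b'.

'b'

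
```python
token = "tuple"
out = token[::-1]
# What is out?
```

token has length 5. The slice token[::-1] selects indices [4, 3, 2, 1, 0] (4->'e', 3->'l', 2->'p', 1->'u', 0->'t'), giving 'elput'.

'elput'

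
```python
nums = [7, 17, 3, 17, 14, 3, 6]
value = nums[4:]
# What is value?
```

nums has length 7. The slice nums[4:] selects indices [4, 5, 6] (4->14, 5->3, 6->6), giving [14, 3, 6].

[14, 3, 6]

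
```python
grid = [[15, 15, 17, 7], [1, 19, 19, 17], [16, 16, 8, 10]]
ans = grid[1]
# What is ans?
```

grid has 3 rows. Row 1 is [1, 19, 19, 17].

[1, 19, 19, 17]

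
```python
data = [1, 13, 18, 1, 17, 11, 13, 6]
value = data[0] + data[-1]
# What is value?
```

data has length 8. data[0] = 1.
data has length 8. Negative index -1 maps to positive index 8 + (-1) = 7. data[7] = 6.
Sum: 1 + 6 = 7.

7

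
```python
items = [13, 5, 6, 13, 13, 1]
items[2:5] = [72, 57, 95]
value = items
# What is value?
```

items starts as [13, 5, 6, 13, 13, 1] (length 6). The slice items[2:5] covers indices [2, 3, 4] with values [6, 13, 13]. Replacing that slice with [72, 57, 95] (same length) produces [13, 5, 72, 57, 95, 1].

[13, 5, 72, 57, 95, 1]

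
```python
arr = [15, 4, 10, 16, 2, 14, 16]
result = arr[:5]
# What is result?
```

arr has length 7. The slice arr[:5] selects indices [0, 1, 2, 3, 4] (0->15, 1->4, 2->10, 3->16, 4->2), giving [15, 4, 10, 16, 2].

[15, 4, 10, 16, 2]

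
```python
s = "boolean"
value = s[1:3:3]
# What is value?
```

s has length 7. The slice s[1:3:3] selects indices [1] (1->'o'), giving 'o'.

'o'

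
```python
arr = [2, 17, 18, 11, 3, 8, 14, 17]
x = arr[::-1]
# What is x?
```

arr has length 8. The slice arr[::-1] selects indices [7, 6, 5, 4, 3, 2, 1, 0] (7->17, 6->14, 5->8, 4->3, 3->11, 2->18, 1->17, 0->2), giving [17, 14, 8, 3, 11, 18, 17, 2].

[17, 14, 8, 3, 11, 18, 17, 2]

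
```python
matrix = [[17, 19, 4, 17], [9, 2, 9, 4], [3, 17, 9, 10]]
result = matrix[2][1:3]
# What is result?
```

matrix[2] = [3, 17, 9, 10]. matrix[2] has length 4. The slice matrix[2][1:3] selects indices [1, 2] (1->17, 2->9), giving [17, 9].

[17, 9]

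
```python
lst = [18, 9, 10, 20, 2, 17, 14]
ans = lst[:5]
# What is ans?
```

lst has length 7. The slice lst[:5] selects indices [0, 1, 2, 3, 4] (0->18, 1->9, 2->10, 3->20, 4->2), giving [18, 9, 10, 20, 2].

[18, 9, 10, 20, 2]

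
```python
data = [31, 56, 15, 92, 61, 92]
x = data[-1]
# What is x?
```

data has length 6. Negative index -1 maps to positive index 6 + (-1) = 5. data[5] = 92.

92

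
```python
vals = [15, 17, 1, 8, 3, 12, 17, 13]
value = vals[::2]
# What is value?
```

vals has length 8. The slice vals[::2] selects indices [0, 2, 4, 6] (0->15, 2->1, 4->3, 6->17), giving [15, 1, 3, 17].

[15, 1, 3, 17]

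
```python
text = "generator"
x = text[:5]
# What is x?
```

text has length 9. The slice text[:5] selects indices [0, 1, 2, 3, 4] (0->'g', 1->'e', 2->'n', 3->'e', 4->'r'), giving 'gener'.

'gener'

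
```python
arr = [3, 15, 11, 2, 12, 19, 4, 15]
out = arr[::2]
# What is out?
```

arr has length 8. The slice arr[::2] selects indices [0, 2, 4, 6] (0->3, 2->11, 4->12, 6->4), giving [3, 11, 12, 4].

[3, 11, 12, 4]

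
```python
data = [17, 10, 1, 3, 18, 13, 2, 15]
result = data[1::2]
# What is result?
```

data has length 8. The slice data[1::2] selects indices [1, 3, 5, 7] (1->10, 3->3, 5->13, 7->15), giving [10, 3, 13, 15].

[10, 3, 13, 15]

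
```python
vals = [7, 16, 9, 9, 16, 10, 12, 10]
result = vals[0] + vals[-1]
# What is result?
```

vals has length 8. vals[0] = 7.
vals has length 8. Negative index -1 maps to positive index 8 + (-1) = 7. vals[7] = 10.
Sum: 7 + 10 = 17.

17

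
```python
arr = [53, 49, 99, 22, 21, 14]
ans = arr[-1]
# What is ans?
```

arr has length 6. Negative index -1 maps to positive index 6 + (-1) = 5. arr[5] = 14.

14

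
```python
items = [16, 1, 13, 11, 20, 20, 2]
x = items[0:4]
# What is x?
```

items has length 7. The slice items[0:4] selects indices [0, 1, 2, 3] (0->16, 1->1, 2->13, 3->11), giving [16, 1, 13, 11].

[16, 1, 13, 11]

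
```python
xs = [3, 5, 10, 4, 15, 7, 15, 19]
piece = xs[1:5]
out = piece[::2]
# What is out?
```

xs has length 8. The slice xs[1:5] selects indices [1, 2, 3, 4] (1->5, 2->10, 3->4, 4->15), giving [5, 10, 4, 15]. So piece = [5, 10, 4, 15]. piece has length 4. The slice piece[::2] selects indices [0, 2] (0->5, 2->4), giving [5, 4].

[5, 4]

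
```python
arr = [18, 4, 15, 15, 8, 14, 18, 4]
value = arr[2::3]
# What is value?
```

arr has length 8. The slice arr[2::3] selects indices [2, 5] (2->15, 5->14), giving [15, 14].

[15, 14]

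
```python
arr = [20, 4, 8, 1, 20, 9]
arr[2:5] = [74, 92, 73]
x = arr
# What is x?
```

arr starts as [20, 4, 8, 1, 20, 9] (length 6). The slice arr[2:5] covers indices [2, 3, 4] with values [8, 1, 20]. Replacing that slice with [74, 92, 73] (same length) produces [20, 4, 74, 92, 73, 9].

[20, 4, 74, 92, 73, 9]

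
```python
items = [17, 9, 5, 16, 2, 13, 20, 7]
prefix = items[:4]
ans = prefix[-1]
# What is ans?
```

items has length 8. The slice items[:4] selects indices [0, 1, 2, 3] (0->17, 1->9, 2->5, 3->16), giving [17, 9, 5, 16]. So prefix = [17, 9, 5, 16]. Then prefix[-1] = 16.

16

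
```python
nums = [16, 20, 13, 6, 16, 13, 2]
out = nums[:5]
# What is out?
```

nums has length 7. The slice nums[:5] selects indices [0, 1, 2, 3, 4] (0->16, 1->20, 2->13, 3->6, 4->16), giving [16, 20, 13, 6, 16].

[16, 20, 13, 6, 16]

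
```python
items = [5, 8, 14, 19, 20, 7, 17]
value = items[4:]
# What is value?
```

items has length 7. The slice items[4:] selects indices [4, 5, 6] (4->20, 5->7, 6->17), giving [20, 7, 17].

[20, 7, 17]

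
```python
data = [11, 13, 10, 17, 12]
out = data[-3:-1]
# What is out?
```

data has length 5. The slice data[-3:-1] selects indices [2, 3] (2->10, 3->17), giving [10, 17].

[10, 17]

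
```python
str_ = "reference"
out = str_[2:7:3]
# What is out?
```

str_ has length 9. The slice str_[2:7:3] selects indices [2, 5] (2->'f', 5->'e'), giving 'fe'.

'fe'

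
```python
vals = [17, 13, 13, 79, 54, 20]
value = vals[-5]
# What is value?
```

vals has length 6. Negative index -5 maps to positive index 6 + (-5) = 1. vals[1] = 13.

13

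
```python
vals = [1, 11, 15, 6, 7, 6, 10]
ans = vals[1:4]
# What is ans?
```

vals has length 7. The slice vals[1:4] selects indices [1, 2, 3] (1->11, 2->15, 3->6), giving [11, 15, 6].

[11, 15, 6]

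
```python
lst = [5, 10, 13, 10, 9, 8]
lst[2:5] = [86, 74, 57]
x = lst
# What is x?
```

lst starts as [5, 10, 13, 10, 9, 8] (length 6). The slice lst[2:5] covers indices [2, 3, 4] with values [13, 10, 9]. Replacing that slice with [86, 74, 57] (same length) produces [5, 10, 86, 74, 57, 8].

[5, 10, 86, 74, 57, 8]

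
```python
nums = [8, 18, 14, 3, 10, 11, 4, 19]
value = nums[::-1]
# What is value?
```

nums has length 8. The slice nums[::-1] selects indices [7, 6, 5, 4, 3, 2, 1, 0] (7->19, 6->4, 5->11, 4->10, 3->3, 2->14, 1->18, 0->8), giving [19, 4, 11, 10, 3, 14, 18, 8].

[19, 4, 11, 10, 3, 14, 18, 8]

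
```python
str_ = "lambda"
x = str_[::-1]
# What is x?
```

str_ has length 6. The slice str_[::-1] selects indices [5, 4, 3, 2, 1, 0] (5->'a', 4->'d', 3->'b', 2->'m', 1->'a', 0->'l'), giving 'adbmal'.

'adbmal'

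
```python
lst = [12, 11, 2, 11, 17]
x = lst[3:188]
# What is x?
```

lst has length 5. The slice lst[3:188] selects indices [3, 4] (3->11, 4->17), giving [11, 17].

[11, 17]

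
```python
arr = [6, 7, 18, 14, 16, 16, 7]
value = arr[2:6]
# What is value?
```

arr has length 7. The slice arr[2:6] selects indices [2, 3, 4, 5] (2->18, 3->14, 4->16, 5->16), giving [18, 14, 16, 16].

[18, 14, 16, 16]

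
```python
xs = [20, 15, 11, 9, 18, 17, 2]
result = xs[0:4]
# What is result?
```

xs has length 7. The slice xs[0:4] selects indices [0, 1, 2, 3] (0->20, 1->15, 2->11, 3->9), giving [20, 15, 11, 9].

[20, 15, 11, 9]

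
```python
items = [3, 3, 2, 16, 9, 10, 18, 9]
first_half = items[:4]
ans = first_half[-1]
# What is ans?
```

items has length 8. The slice items[:4] selects indices [0, 1, 2, 3] (0->3, 1->3, 2->2, 3->16), giving [3, 3, 2, 16]. So first_half = [3, 3, 2, 16]. Then first_half[-1] = 16.

16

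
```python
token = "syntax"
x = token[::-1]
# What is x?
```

token has length 6. The slice token[::-1] selects indices [5, 4, 3, 2, 1, 0] (5->'x', 4->'a', 3->'t', 2->'n', 1->'y', 0->'s'), giving 'xatnys'.

'xatnys'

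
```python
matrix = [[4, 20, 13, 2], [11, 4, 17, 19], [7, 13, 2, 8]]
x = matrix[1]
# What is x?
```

matrix has 3 rows. Row 1 is [11, 4, 17, 19].

[11, 4, 17, 19]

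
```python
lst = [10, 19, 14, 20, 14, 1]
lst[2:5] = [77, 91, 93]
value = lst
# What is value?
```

lst starts as [10, 19, 14, 20, 14, 1] (length 6). The slice lst[2:5] covers indices [2, 3, 4] with values [14, 20, 14]. Replacing that slice with [77, 91, 93] (same length) produces [10, 19, 77, 91, 93, 1].

[10, 19, 77, 91, 93, 1]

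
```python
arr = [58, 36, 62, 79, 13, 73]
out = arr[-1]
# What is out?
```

arr has length 6. Negative index -1 maps to positive index 6 + (-1) = 5. arr[5] = 73.

73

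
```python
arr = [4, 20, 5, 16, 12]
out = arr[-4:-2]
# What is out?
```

arr has length 5. The slice arr[-4:-2] selects indices [1, 2] (1->20, 2->5), giving [20, 5].

[20, 5]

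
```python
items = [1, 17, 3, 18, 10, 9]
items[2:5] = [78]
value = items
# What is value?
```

items starts as [1, 17, 3, 18, 10, 9] (length 6). The slice items[2:5] covers indices [2, 3, 4] with values [3, 18, 10]. Replacing that slice with [78] (different length) produces [1, 17, 78, 9].

[1, 17, 78, 9]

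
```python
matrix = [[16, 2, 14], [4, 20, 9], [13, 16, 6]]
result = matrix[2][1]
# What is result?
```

matrix[2] = [13, 16, 6]. Taking column 1 of that row yields 16.

16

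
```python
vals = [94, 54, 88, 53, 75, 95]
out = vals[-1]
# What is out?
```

vals has length 6. Negative index -1 maps to positive index 6 + (-1) = 5. vals[5] = 95.

95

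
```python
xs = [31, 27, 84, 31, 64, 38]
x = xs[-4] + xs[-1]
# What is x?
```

xs has length 6. Negative index -4 maps to positive index 6 + (-4) = 2. xs[2] = 84.
xs has length 6. Negative index -1 maps to positive index 6 + (-1) = 5. xs[5] = 38.
Sum: 84 + 38 = 122.

122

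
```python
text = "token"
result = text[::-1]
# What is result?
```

text has length 5. The slice text[::-1] selects indices [4, 3, 2, 1, 0] (4->'n', 3->'e', 2->'k', 1->'o', 0->'t'), giving 'nekot'.

'nekot'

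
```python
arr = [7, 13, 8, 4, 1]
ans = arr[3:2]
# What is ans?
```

arr has length 5. The slice arr[3:2] resolves to an empty index range, so the result is [].

[]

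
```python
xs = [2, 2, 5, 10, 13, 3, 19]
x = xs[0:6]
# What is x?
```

xs has length 7. The slice xs[0:6] selects indices [0, 1, 2, 3, 4, 5] (0->2, 1->2, 2->5, 3->10, 4->13, 5->3), giving [2, 2, 5, 10, 13, 3].

[2, 2, 5, 10, 13, 3]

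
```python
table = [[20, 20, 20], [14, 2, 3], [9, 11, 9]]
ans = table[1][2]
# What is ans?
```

table[1] = [14, 2, 3]. Taking column 2 of that row yields 3.

3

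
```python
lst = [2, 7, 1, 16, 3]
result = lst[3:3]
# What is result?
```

lst has length 5. The slice lst[3:3] resolves to an empty index range, so the result is [].

[]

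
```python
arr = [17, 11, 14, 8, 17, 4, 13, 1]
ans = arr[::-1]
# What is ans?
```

arr has length 8. The slice arr[::-1] selects indices [7, 6, 5, 4, 3, 2, 1, 0] (7->1, 6->13, 5->4, 4->17, 3->8, 2->14, 1->11, 0->17), giving [1, 13, 4, 17, 8, 14, 11, 17].

[1, 13, 4, 17, 8, 14, 11, 17]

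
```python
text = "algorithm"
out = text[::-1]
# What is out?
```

text has length 9. The slice text[::-1] selects indices [8, 7, 6, 5, 4, 3, 2, 1, 0] (8->'m', 7->'h', 6->'t', 5->'i', 4->'r', 3->'o', 2->'g', 1->'l', 0->'a'), giving 'mhtirogla'.

'mhtirogla'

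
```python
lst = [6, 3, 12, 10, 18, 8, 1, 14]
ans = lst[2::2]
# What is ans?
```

lst has length 8. The slice lst[2::2] selects indices [2, 4, 6] (2->12, 4->18, 6->1), giving [12, 18, 1].

[12, 18, 1]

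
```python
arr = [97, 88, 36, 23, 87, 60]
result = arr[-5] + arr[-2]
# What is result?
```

arr has length 6. Negative index -5 maps to positive index 6 + (-5) = 1. arr[1] = 88.
arr has length 6. Negative index -2 maps to positive index 6 + (-2) = 4. arr[4] = 87.
Sum: 88 + 87 = 175.

175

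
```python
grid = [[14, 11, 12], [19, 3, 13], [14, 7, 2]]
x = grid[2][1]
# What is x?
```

grid[2] = [14, 7, 2]. Taking column 1 of that row yields 7.

7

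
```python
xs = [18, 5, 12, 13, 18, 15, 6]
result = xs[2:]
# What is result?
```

xs has length 7. The slice xs[2:] selects indices [2, 3, 4, 5, 6] (2->12, 3->13, 4->18, 5->15, 6->6), giving [12, 13, 18, 15, 6].

[12, 13, 18, 15, 6]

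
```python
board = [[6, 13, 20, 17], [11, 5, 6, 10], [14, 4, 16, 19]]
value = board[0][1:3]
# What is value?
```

board[0] = [6, 13, 20, 17]. board[0] has length 4. The slice board[0][1:3] selects indices [1, 2] (1->13, 2->20), giving [13, 20].

[13, 20]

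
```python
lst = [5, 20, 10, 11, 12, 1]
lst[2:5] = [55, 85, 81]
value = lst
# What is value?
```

lst starts as [5, 20, 10, 11, 12, 1] (length 6). The slice lst[2:5] covers indices [2, 3, 4] with values [10, 11, 12]. Replacing that slice with [55, 85, 81] (same length) produces [5, 20, 55, 85, 81, 1].

[5, 20, 55, 85, 81, 1]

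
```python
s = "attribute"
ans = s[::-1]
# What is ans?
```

s has length 9. The slice s[::-1] selects indices [8, 7, 6, 5, 4, 3, 2, 1, 0] (8->'e', 7->'t', 6->'u', 5->'b', 4->'i', 3->'r', 2->'t', 1->'t', 0->'a'), giving 'etubirtta'.

'etubirtta'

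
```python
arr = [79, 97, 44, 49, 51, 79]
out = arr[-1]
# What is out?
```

arr has length 6. Negative index -1 maps to positive index 6 + (-1) = 5. arr[5] = 79.

79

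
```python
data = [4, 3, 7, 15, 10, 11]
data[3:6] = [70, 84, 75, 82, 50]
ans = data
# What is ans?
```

data starts as [4, 3, 7, 15, 10, 11] (length 6). The slice data[3:6] covers indices [3, 4, 5] with values [15, 10, 11]. Replacing that slice with [70, 84, 75, 82, 50] (different length) produces [4, 3, 7, 70, 84, 75, 82, 50].

[4, 3, 7, 70, 84, 75, 82, 50]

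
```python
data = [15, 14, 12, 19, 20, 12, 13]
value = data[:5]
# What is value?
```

data has length 7. The slice data[:5] selects indices [0, 1, 2, 3, 4] (0->15, 1->14, 2->12, 3->19, 4->20), giving [15, 14, 12, 19, 20].

[15, 14, 12, 19, 20]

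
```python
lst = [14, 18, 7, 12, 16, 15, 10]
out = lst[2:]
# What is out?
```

lst has length 7. The slice lst[2:] selects indices [2, 3, 4, 5, 6] (2->7, 3->12, 4->16, 5->15, 6->10), giving [7, 12, 16, 15, 10].

[7, 12, 16, 15, 10]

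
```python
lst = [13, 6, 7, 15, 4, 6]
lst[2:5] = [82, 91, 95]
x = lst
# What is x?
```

lst starts as [13, 6, 7, 15, 4, 6] (length 6). The slice lst[2:5] covers indices [2, 3, 4] with values [7, 15, 4]. Replacing that slice with [82, 91, 95] (same length) produces [13, 6, 82, 91, 95, 6].

[13, 6, 82, 91, 95, 6]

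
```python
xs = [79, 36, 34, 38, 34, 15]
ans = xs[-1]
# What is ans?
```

xs has length 6. Negative index -1 maps to positive index 6 + (-1) = 5. xs[5] = 15.

15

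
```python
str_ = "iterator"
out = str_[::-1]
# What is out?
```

str_ has length 8. The slice str_[::-1] selects indices [7, 6, 5, 4, 3, 2, 1, 0] (7->'r', 6->'o', 5->'t', 4->'a', 3->'r', 2->'e', 1->'t', 0->'i'), giving 'rotareti'.

'rotareti'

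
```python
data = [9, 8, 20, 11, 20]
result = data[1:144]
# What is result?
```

data has length 5. The slice data[1:144] selects indices [1, 2, 3, 4] (1->8, 2->20, 3->11, 4->20), giving [8, 20, 11, 20].

[8, 20, 11, 20]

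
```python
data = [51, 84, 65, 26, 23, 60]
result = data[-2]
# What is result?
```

data has length 6. Negative index -2 maps to positive index 6 + (-2) = 4. data[4] = 23.

23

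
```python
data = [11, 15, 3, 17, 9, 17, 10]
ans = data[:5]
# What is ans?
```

data has length 7. The slice data[:5] selects indices [0, 1, 2, 3, 4] (0->11, 1->15, 2->3, 3->17, 4->9), giving [11, 15, 3, 17, 9].

[11, 15, 3, 17, 9]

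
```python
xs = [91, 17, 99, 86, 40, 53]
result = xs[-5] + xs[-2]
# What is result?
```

xs has length 6. Negative index -5 maps to positive index 6 + (-5) = 1. xs[1] = 17.
xs has length 6. Negative index -2 maps to positive index 6 + (-2) = 4. xs[4] = 40.
Sum: 17 + 40 = 57.

57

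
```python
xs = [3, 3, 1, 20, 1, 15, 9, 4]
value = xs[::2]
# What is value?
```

xs has length 8. The slice xs[::2] selects indices [0, 2, 4, 6] (0->3, 2->1, 4->1, 6->9), giving [3, 1, 1, 9].

[3, 1, 1, 9]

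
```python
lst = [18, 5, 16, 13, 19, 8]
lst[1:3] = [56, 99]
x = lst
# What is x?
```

lst starts as [18, 5, 16, 13, 19, 8] (length 6). The slice lst[1:3] covers indices [1, 2] with values [5, 16]. Replacing that slice with [56, 99] (same length) produces [18, 56, 99, 13, 19, 8].

[18, 56, 99, 13, 19, 8]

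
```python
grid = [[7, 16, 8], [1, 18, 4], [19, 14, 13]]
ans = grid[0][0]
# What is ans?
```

grid[0] = [7, 16, 8]. Taking column 0 of that row yields 7.

7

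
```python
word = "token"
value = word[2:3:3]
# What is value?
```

word has length 5. The slice word[2:3:3] selects indices [2] (2->'k'), giving 'k'.

'k'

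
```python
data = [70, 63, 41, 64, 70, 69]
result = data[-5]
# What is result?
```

data has length 6. Negative index -5 maps to positive index 6 + (-5) = 1. data[1] = 63.

63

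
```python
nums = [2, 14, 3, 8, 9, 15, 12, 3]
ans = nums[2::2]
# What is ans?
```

nums has length 8. The slice nums[2::2] selects indices [2, 4, 6] (2->3, 4->9, 6->12), giving [3, 9, 12].

[3, 9, 12]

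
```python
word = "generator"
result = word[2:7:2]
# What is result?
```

word has length 9. The slice word[2:7:2] selects indices [2, 4, 6] (2->'n', 4->'r', 6->'t'), giving 'nrt'.

'nrt'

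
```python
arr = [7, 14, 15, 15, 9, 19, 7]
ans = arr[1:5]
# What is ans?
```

arr has length 7. The slice arr[1:5] selects indices [1, 2, 3, 4] (1->14, 2->15, 3->15, 4->9), giving [14, 15, 15, 9].

[14, 15, 15, 9]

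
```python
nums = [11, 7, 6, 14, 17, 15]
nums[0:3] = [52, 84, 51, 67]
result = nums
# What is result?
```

nums starts as [11, 7, 6, 14, 17, 15] (length 6). The slice nums[0:3] covers indices [0, 1, 2] with values [11, 7, 6]. Replacing that slice with [52, 84, 51, 67] (different length) produces [52, 84, 51, 67, 14, 17, 15].

[52, 84, 51, 67, 14, 17, 15]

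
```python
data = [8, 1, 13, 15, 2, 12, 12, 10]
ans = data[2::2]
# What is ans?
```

data has length 8. The slice data[2::2] selects indices [2, 4, 6] (2->13, 4->2, 6->12), giving [13, 2, 12].

[13, 2, 12]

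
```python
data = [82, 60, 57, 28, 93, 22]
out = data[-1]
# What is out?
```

data has length 6. Negative index -1 maps to positive index 6 + (-1) = 5. data[5] = 22.

22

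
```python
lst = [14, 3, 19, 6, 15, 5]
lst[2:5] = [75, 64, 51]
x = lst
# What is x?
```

lst starts as [14, 3, 19, 6, 15, 5] (length 6). The slice lst[2:5] covers indices [2, 3, 4] with values [19, 6, 15]. Replacing that slice with [75, 64, 51] (same length) produces [14, 3, 75, 64, 51, 5].

[14, 3, 75, 64, 51, 5]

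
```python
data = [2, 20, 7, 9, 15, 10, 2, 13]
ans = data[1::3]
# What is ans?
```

data has length 8. The slice data[1::3] selects indices [1, 4, 7] (1->20, 4->15, 7->13), giving [20, 15, 13].

[20, 15, 13]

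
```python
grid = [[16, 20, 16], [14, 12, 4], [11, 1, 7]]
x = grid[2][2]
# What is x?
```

grid[2] = [11, 1, 7]. Taking column 2 of that row yields 7.

7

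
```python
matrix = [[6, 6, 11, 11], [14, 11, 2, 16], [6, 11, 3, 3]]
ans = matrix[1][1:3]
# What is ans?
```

matrix[1] = [14, 11, 2, 16]. matrix[1] has length 4. The slice matrix[1][1:3] selects indices [1, 2] (1->11, 2->2), giving [11, 2].

[11, 2]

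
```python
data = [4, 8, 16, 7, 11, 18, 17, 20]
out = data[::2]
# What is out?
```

data has length 8. The slice data[::2] selects indices [0, 2, 4, 6] (0->4, 2->16, 4->11, 6->17), giving [4, 16, 11, 17].

[4, 16, 11, 17]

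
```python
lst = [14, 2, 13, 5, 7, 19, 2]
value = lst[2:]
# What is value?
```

lst has length 7. The slice lst[2:] selects indices [2, 3, 4, 5, 6] (2->13, 3->5, 4->7, 5->19, 6->2), giving [13, 5, 7, 19, 2].

[13, 5, 7, 19, 2]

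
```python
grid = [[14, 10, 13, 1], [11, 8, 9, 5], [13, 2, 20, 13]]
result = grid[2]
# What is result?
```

grid has 3 rows. Row 2 is [13, 2, 20, 13].

[13, 2, 20, 13]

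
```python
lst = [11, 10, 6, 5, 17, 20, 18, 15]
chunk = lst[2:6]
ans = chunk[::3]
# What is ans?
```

lst has length 8. The slice lst[2:6] selects indices [2, 3, 4, 5] (2->6, 3->5, 4->17, 5->20), giving [6, 5, 17, 20]. So chunk = [6, 5, 17, 20]. chunk has length 4. The slice chunk[::3] selects indices [0, 3] (0->6, 3->20), giving [6, 20].

[6, 20]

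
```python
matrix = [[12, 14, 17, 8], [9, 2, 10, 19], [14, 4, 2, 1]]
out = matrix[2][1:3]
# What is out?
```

matrix[2] = [14, 4, 2, 1]. matrix[2] has length 4. The slice matrix[2][1:3] selects indices [1, 2] (1->4, 2->2), giving [4, 2].

[4, 2]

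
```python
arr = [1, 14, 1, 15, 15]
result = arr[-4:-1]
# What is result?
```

arr has length 5. The slice arr[-4:-1] selects indices [1, 2, 3] (1->14, 2->1, 3->15), giving [14, 1, 15].

[14, 1, 15]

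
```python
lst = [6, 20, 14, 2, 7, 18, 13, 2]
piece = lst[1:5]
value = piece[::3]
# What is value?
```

lst has length 8. The slice lst[1:5] selects indices [1, 2, 3, 4] (1->20, 2->14, 3->2, 4->7), giving [20, 14, 2, 7]. So piece = [20, 14, 2, 7]. piece has length 4. The slice piece[::3] selects indices [0, 3] (0->20, 3->7), giving [20, 7].

[20, 7]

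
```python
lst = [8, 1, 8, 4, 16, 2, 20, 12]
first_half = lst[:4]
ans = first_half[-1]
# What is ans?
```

lst has length 8. The slice lst[:4] selects indices [0, 1, 2, 3] (0->8, 1->1, 2->8, 3->4), giving [8, 1, 8, 4]. So first_half = [8, 1, 8, 4]. Then first_half[-1] = 4.

4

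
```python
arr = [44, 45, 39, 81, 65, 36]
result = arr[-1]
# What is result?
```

arr has length 6. Negative index -1 maps to positive index 6 + (-1) = 5. arr[5] = 36.

36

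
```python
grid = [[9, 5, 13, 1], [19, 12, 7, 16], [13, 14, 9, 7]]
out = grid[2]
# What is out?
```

grid has 3 rows. Row 2 is [13, 14, 9, 7].

[13, 14, 9, 7]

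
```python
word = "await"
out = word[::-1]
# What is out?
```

word has length 5. The slice word[::-1] selects indices [4, 3, 2, 1, 0] (4->'t', 3->'i', 2->'a', 1->'w', 0->'a'), giving 'tiawa'.

'tiawa'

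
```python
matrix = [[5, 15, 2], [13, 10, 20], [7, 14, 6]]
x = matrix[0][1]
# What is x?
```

matrix[0] = [5, 15, 2]. Taking column 1 of that row yields 15.

15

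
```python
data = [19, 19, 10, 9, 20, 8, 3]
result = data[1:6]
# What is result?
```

data has length 7. The slice data[1:6] selects indices [1, 2, 3, 4, 5] (1->19, 2->10, 3->9, 4->20, 5->8), giving [19, 10, 9, 20, 8].

[19, 10, 9, 20, 8]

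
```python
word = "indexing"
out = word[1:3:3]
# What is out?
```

word has length 8. The slice word[1:3:3] selects indices [1] (1->'n'), giving 'n'.

'n'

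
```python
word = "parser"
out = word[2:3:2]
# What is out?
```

word has length 6. The slice word[2:3:2] selects indices [2] (2->'r'), giving 'r'.

'r'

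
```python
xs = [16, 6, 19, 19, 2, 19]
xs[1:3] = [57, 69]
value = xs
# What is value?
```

xs starts as [16, 6, 19, 19, 2, 19] (length 6). The slice xs[1:3] covers indices [1, 2] with values [6, 19]. Replacing that slice with [57, 69] (same length) produces [16, 57, 69, 19, 2, 19].

[16, 57, 69, 19, 2, 19]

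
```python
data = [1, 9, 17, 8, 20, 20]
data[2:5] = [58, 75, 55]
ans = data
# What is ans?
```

data starts as [1, 9, 17, 8, 20, 20] (length 6). The slice data[2:5] covers indices [2, 3, 4] with values [17, 8, 20]. Replacing that slice with [58, 75, 55] (same length) produces [1, 9, 58, 75, 55, 20].

[1, 9, 58, 75, 55, 20]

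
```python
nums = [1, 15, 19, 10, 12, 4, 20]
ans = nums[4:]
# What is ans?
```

nums has length 7. The slice nums[4:] selects indices [4, 5, 6] (4->12, 5->4, 6->20), giving [12, 4, 20].

[12, 4, 20]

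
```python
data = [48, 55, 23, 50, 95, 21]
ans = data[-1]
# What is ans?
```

data has length 6. Negative index -1 maps to positive index 6 + (-1) = 5. data[5] = 21.

21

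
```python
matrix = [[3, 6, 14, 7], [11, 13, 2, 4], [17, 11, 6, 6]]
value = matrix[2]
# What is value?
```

matrix has 3 rows. Row 2 is [17, 11, 6, 6].

[17, 11, 6, 6]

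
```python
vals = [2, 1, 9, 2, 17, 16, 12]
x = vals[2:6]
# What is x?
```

vals has length 7. The slice vals[2:6] selects indices [2, 3, 4, 5] (2->9, 3->2, 4->17, 5->16), giving [9, 2, 17, 16].

[9, 2, 17, 16]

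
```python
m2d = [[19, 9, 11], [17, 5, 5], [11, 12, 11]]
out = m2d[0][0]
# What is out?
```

m2d[0] = [19, 9, 11]. Taking column 0 of that row yields 19.

19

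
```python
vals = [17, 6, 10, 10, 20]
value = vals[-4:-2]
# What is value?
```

vals has length 5. The slice vals[-4:-2] selects indices [1, 2] (1->6, 2->10), giving [6, 10].

[6, 10]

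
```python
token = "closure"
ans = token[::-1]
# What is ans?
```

token has length 7. The slice token[::-1] selects indices [6, 5, 4, 3, 2, 1, 0] (6->'e', 5->'r', 4->'u', 3->'s', 2->'o', 1->'l', 0->'c'), giving 'erusolc'.

'erusolc'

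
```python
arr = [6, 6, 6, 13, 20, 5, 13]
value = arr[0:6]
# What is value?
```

arr has length 7. The slice arr[0:6] selects indices [0, 1, 2, 3, 4, 5] (0->6, 1->6, 2->6, 3->13, 4->20, 5->5), giving [6, 6, 6, 13, 20, 5].

[6, 6, 6, 13, 20, 5]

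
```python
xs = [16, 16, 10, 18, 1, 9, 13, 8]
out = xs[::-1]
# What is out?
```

xs has length 8. The slice xs[::-1] selects indices [7, 6, 5, 4, 3, 2, 1, 0] (7->8, 6->13, 5->9, 4->1, 3->18, 2->10, 1->16, 0->16), giving [8, 13, 9, 1, 18, 10, 16, 16].

[8, 13, 9, 1, 18, 10, 16, 16]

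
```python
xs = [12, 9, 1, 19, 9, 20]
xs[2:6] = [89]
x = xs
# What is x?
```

xs starts as [12, 9, 1, 19, 9, 20] (length 6). The slice xs[2:6] covers indices [2, 3, 4, 5] with values [1, 19, 9, 20]. Replacing that slice with [89] (different length) produces [12, 9, 89].

[12, 9, 89]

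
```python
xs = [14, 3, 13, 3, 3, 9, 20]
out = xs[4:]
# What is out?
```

xs has length 7. The slice xs[4:] selects indices [4, 5, 6] (4->3, 5->9, 6->20), giving [3, 9, 20].

[3, 9, 20]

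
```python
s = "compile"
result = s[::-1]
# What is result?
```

s has length 7. The slice s[::-1] selects indices [6, 5, 4, 3, 2, 1, 0] (6->'e', 5->'l', 4->'i', 3->'p', 2->'m', 1->'o', 0->'c'), giving 'elipmoc'.

'elipmoc'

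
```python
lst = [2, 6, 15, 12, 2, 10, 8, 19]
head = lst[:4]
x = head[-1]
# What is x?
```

lst has length 8. The slice lst[:4] selects indices [0, 1, 2, 3] (0->2, 1->6, 2->15, 3->12), giving [2, 6, 15, 12]. So head = [2, 6, 15, 12]. Then head[-1] = 12.

12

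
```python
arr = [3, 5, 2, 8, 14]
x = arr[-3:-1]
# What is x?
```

arr has length 5. The slice arr[-3:-1] selects indices [2, 3] (2->2, 3->8), giving [2, 8].

[2, 8]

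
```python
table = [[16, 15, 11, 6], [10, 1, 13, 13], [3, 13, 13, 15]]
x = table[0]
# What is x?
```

table has 3 rows. Row 0 is [16, 15, 11, 6].

[16, 15, 11, 6]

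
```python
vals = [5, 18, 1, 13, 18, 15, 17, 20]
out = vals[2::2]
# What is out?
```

vals has length 8. The slice vals[2::2] selects indices [2, 4, 6] (2->1, 4->18, 6->17), giving [1, 18, 17].

[1, 18, 17]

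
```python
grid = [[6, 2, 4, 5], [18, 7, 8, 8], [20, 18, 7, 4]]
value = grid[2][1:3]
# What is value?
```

grid[2] = [20, 18, 7, 4]. grid[2] has length 4. The slice grid[2][1:3] selects indices [1, 2] (1->18, 2->7), giving [18, 7].

[18, 7]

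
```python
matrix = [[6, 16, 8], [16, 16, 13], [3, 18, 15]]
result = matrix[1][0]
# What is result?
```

matrix[1] = [16, 16, 13]. Taking column 0 of that row yields 16.

16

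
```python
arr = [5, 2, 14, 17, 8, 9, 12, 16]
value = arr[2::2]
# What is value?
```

arr has length 8. The slice arr[2::2] selects indices [2, 4, 6] (2->14, 4->8, 6->12), giving [14, 8, 12].

[14, 8, 12]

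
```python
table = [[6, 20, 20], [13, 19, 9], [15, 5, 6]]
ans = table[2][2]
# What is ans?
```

table[2] = [15, 5, 6]. Taking column 2 of that row yields 6.

6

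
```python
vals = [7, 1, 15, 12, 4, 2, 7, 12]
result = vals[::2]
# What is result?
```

vals has length 8. The slice vals[::2] selects indices [0, 2, 4, 6] (0->7, 2->15, 4->4, 6->7), giving [7, 15, 4, 7].

[7, 15, 4, 7]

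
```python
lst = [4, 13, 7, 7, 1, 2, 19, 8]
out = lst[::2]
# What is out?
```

lst has length 8. The slice lst[::2] selects indices [0, 2, 4, 6] (0->4, 2->7, 4->1, 6->19), giving [4, 7, 1, 19].

[4, 7, 1, 19]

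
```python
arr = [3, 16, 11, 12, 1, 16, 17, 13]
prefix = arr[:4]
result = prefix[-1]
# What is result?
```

arr has length 8. The slice arr[:4] selects indices [0, 1, 2, 3] (0->3, 1->16, 2->11, 3->12), giving [3, 16, 11, 12]. So prefix = [3, 16, 11, 12]. Then prefix[-1] = 12.

12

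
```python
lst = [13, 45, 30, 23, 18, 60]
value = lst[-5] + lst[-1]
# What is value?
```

lst has length 6. Negative index -5 maps to positive index 6 + (-5) = 1. lst[1] = 45.
lst has length 6. Negative index -1 maps to positive index 6 + (-1) = 5. lst[5] = 60.
Sum: 45 + 60 = 105.

105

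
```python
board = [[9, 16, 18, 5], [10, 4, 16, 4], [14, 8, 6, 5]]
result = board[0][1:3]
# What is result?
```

board[0] = [9, 16, 18, 5]. board[0] has length 4. The slice board[0][1:3] selects indices [1, 2] (1->16, 2->18), giving [16, 18].

[16, 18]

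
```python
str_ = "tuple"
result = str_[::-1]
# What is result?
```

str_ has length 5. The slice str_[::-1] selects indices [4, 3, 2, 1, 0] (4->'e', 3->'l', 2->'p', 1->'u', 0->'t'), giving 'elput'.

'elput'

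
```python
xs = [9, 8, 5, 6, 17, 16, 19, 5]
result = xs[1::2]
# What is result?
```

xs has length 8. The slice xs[1::2] selects indices [1, 3, 5, 7] (1->8, 3->6, 5->16, 7->5), giving [8, 6, 16, 5].

[8, 6, 16, 5]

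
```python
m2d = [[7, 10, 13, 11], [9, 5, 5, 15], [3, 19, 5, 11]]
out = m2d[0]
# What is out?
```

m2d has 3 rows. Row 0 is [7, 10, 13, 11].

[7, 10, 13, 11]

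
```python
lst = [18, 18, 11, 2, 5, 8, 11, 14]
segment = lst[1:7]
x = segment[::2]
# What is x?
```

lst has length 8. The slice lst[1:7] selects indices [1, 2, 3, 4, 5, 6] (1->18, 2->11, 3->2, 4->5, 5->8, 6->11), giving [18, 11, 2, 5, 8, 11]. So segment = [18, 11, 2, 5, 8, 11]. segment has length 6. The slice segment[::2] selects indices [0, 2, 4] (0->18, 2->2, 4->8), giving [18, 2, 8].

[18, 2, 8]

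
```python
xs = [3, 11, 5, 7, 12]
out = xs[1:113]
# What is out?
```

xs has length 5. The slice xs[1:113] selects indices [1, 2, 3, 4] (1->11, 2->5, 3->7, 4->12), giving [11, 5, 7, 12].

[11, 5, 7, 12]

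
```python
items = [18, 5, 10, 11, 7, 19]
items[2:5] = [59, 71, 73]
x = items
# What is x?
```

items starts as [18, 5, 10, 11, 7, 19] (length 6). The slice items[2:5] covers indices [2, 3, 4] with values [10, 11, 7]. Replacing that slice with [59, 71, 73] (same length) produces [18, 5, 59, 71, 73, 19].

[18, 5, 59, 71, 73, 19]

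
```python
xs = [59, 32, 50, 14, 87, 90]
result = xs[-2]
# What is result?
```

xs has length 6. Negative index -2 maps to positive index 6 + (-2) = 4. xs[4] = 87.

87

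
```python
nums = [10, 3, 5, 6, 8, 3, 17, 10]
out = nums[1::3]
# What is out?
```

nums has length 8. The slice nums[1::3] selects indices [1, 4, 7] (1->3, 4->8, 7->10), giving [3, 8, 10].

[3, 8, 10]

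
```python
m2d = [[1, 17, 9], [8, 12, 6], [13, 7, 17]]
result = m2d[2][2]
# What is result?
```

m2d[2] = [13, 7, 17]. Taking column 2 of that row yields 17.

17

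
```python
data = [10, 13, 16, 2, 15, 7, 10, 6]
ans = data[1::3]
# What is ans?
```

data has length 8. The slice data[1::3] selects indices [1, 4, 7] (1->13, 4->15, 7->6), giving [13, 15, 6].

[13, 15, 6]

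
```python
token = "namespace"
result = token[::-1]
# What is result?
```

token has length 9. The slice token[::-1] selects indices [8, 7, 6, 5, 4, 3, 2, 1, 0] (8->'e', 7->'c', 6->'a', 5->'p', 4->'s', 3->'e', 2->'m', 1->'a', 0->'n'), giving 'ecapseman'.

'ecapseman'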